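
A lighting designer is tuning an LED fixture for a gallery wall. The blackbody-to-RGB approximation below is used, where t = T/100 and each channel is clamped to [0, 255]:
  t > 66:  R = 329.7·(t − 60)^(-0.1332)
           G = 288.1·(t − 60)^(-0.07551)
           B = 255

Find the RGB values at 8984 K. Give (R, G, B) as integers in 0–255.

(210, 223, 255)

t = 8984/100 = 89.84; the t > 66 branch applies.
R = 329.7·(89.84 − 60)^(-0.1332) = 329.7·29.84^(-0.1332) = 329.7·0.63615 = 209.737.
G = 288.1·(89.84 − 60)^(-0.07551) = 288.1·29.84^(-0.07551) = 288.1·0.77382 = 222.937.
B = 255 by definition for t > 66.
Rounded: (210, 223, 255).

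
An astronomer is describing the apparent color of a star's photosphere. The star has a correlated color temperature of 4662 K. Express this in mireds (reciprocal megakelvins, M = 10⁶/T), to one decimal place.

M = 10⁶ / 4662 = 214.500 → 214.5 mireds.

214.5 mireds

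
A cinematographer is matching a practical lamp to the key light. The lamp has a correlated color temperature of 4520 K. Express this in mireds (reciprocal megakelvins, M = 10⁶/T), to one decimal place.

M = 10⁶ / 4520 = 221.239 → 221.2 mireds.

221.2 mireds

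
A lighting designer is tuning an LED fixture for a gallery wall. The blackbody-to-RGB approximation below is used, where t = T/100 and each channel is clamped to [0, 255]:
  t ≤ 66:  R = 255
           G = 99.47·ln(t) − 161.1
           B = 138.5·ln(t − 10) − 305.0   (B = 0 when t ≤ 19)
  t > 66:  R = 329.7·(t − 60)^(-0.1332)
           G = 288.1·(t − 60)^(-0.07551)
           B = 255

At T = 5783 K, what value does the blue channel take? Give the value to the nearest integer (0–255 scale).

t = 5783/100 = 57.83; the t ≤ 66 branch applies.
B = 138.5·ln(57.83 − 10) − 305.0 = 138.5·ln 47.83 − 305.0 = 138.5·3.8677 − 305.0 = 230.670.
Rounded: 231.

231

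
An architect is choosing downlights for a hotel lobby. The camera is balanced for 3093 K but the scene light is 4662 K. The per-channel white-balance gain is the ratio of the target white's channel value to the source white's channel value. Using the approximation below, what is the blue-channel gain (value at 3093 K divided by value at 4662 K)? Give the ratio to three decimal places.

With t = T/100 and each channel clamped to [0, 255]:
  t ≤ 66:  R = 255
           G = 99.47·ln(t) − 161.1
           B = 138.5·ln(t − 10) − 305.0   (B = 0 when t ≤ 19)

At 4662 K (t = 46.62):
  B = 138.5·ln(46.62 − 10) − 305.0 = 138.5·ln 36.62 − 305.0 = 138.5·3.6006 − 305.0 = 193.682.
At 3093 K (t = 30.93):
  B = 138.5·ln(30.93 − 10) − 305.0 = 138.5·ln 20.93 − 305.0 = 138.5·3.0412 − 305.0 = 116.204.
Gain = 116.204 / 193.682 = 0.6000 → 0.600.

0.600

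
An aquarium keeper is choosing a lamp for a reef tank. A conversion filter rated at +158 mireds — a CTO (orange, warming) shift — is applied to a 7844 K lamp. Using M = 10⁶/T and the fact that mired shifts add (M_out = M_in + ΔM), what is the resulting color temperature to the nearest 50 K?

3500 K

M_in = 10⁶/7844 = 127.49 mireds.
M_out = 127.49 + (+158) = 285.49 mireds.
T_out = 10⁶/285.49 = 3502.8 K → 3500 K.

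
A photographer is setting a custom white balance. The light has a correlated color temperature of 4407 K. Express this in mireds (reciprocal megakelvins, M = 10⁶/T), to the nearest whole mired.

227 mireds

M = 10⁶ / 4407 = 226.912 → 227 mireds.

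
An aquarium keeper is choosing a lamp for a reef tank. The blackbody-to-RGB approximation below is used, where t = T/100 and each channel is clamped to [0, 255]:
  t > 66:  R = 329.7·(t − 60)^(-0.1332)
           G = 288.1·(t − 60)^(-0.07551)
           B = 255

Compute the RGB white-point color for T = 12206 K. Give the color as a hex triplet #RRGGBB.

t = 12206/100 = 122.06; the t > 66 branch applies.
R = 329.7·(122.06 − 60)^(-0.1332) = 329.7·62.06^(-0.1332) = 329.7·0.57703 = 190.246.
G = 288.1·(122.06 − 60)^(-0.07551) = 288.1·62.06^(-0.07551) = 288.1·0.73219 = 210.944.
B = 255 by definition for t > 66.
Rounded: (190, 211, 255).
In hex: #BED3FF.

#BED3FF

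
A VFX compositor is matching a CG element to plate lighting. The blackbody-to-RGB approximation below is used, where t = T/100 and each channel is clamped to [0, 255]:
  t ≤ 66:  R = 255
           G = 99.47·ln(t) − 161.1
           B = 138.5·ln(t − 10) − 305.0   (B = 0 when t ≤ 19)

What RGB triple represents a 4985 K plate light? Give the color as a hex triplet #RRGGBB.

#FFE4CD

t = 4985/100 = 49.85; the t ≤ 66 branch applies.
R = 255 by definition for t ≤ 66.
G = 99.47·ln 49.85 − 161.1 = 99.47·3.9090 − 161.1 = 227.730.
B = 138.5·ln(49.85 − 10) − 305.0 = 138.5·ln 39.85 − 305.0 = 138.5·3.6851 − 305.0 = 205.389.
Rounded: (255, 228, 205).
In hex: #FFE4CD.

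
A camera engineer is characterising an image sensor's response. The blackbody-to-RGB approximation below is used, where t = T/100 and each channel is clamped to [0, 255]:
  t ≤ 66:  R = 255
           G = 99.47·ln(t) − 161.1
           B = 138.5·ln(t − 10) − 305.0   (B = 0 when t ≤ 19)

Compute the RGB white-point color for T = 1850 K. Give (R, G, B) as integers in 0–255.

(255, 129, 0)

t = 1850/100 = 18.5; the t ≤ 66 branch applies.
R = 255 by definition for t ≤ 66.
G = 99.47·ln 18.5 − 161.1 = 99.47·2.9178 − 161.1 = 129.131.
t = 18.5 ≤ 19, so B = 0.
Rounded: (255, 129, 0).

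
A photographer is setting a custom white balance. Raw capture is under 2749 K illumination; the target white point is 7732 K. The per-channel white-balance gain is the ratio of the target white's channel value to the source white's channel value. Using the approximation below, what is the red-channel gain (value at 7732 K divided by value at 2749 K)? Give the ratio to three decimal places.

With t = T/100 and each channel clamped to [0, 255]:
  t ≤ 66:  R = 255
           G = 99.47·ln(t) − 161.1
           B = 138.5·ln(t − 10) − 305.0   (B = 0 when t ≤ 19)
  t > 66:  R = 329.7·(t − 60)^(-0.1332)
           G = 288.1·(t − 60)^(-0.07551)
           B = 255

0.884

At 2749 K (t = 27.49):
  R = 255 by definition for t ≤ 66.
At 7732 K (t = 77.32):
  R = 329.7·(77.32 − 60)^(-0.1332) = 329.7·17.32^(-0.1332) = 329.7·0.68395 = 225.499.
Gain = 225.499 / 255.000 = 0.8843 → 0.884.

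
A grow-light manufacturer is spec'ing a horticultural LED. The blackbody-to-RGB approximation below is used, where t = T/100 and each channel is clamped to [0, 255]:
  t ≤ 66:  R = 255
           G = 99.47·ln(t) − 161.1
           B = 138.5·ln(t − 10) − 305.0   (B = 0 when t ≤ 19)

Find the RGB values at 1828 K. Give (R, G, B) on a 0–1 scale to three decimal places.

(1.000, 0.502, 0.000)

t = 1828/100 = 18.28; the t ≤ 66 branch applies.
R = 255 by definition for t ≤ 66.
G = 99.47·ln 18.28 − 161.1 = 99.47·2.9058 − 161.1 = 127.941.
t = 18.28 ≤ 19, so B = 0.
Dividing each by 255: (1.0000, 0.5017, 0.0000) → (1.000, 0.502, 0.000).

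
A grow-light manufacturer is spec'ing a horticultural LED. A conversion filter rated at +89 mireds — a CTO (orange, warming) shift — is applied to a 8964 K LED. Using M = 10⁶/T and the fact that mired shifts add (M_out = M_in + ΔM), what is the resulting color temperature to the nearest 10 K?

M_in = 10⁶/8964 = 111.56 mireds.
M_out = 111.56 + (+89) = 200.56 mireds.
T_out = 10⁶/200.56 = 4986.1 K → 4990 K.

4990 K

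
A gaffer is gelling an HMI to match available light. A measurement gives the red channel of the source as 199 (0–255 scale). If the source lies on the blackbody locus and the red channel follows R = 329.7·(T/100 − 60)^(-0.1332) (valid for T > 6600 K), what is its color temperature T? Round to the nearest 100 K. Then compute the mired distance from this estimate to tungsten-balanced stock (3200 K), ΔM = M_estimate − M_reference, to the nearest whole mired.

(t − 60)^(-0.1332) = 199/329.7 = 0.60358.
t − 60 = 0.60358^(1/-0.1332) = 0.60358^(-7.508) = 44.273, so t = 104.273.
T = 100·t = 10427 K → 10400 K to the nearest 100 K.
M_estimate = 10⁶/10400 = 96.15; M_reference = 10⁶/3200 = 312.50.
ΔM = 96.15 − 312.50 = -216.35 → -216 mireds.

-216 mireds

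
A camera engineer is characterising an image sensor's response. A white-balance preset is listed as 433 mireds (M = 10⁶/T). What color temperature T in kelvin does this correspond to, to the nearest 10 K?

T = 10⁶ / 433 = 2309.47 K → 2310 K.

2310 K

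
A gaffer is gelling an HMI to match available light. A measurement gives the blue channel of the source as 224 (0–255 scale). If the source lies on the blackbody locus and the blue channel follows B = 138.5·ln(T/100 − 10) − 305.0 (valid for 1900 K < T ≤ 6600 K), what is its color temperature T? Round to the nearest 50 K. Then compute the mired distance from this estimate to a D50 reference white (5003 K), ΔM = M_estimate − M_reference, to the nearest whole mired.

ln(t − 10) = (224 + 305.0) / 138.5 = 3.8195.
t − 10 = e^3.8195 = 45.581, so t = 55.581.
T = 100·t = 5558 K → 5550 K to the nearest 50 K.
M_estimate = 10⁶/5550 = 180.18; M_reference = 10⁶/5003 = 199.88.
ΔM = 180.18 − 199.88 = -19.70 → -20 mireds.

-20 mireds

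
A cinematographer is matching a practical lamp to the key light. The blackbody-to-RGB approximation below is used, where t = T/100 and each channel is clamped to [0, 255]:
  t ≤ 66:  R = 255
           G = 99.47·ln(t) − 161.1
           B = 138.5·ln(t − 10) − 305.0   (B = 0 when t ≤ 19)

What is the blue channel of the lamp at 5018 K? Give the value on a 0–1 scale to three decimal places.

t = 5018/100 = 50.18; the t ≤ 66 branch applies.
B = 138.5·ln(50.18 − 10) − 305.0 = 138.5·ln 40.18 − 305.0 = 138.5·3.6934 − 305.0 = 206.532.
On a 0–1 scale: 206.532/255 = 0.8099 → 0.810.

0.810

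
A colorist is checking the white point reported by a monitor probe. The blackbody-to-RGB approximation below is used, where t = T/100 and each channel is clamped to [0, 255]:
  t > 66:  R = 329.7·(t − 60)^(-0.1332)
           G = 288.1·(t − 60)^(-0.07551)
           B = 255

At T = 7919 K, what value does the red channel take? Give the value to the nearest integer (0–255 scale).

222

t = 7919/100 = 79.19; the t > 66 branch applies.
R = 329.7·(79.19 − 60)^(-0.1332) = 329.7·19.19^(-0.1332) = 329.7·0.67467 = 222.440.
Rounded: 222.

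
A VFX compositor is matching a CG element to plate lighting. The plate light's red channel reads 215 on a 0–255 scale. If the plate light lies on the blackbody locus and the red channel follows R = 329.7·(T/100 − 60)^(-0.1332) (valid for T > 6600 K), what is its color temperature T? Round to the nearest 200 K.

8400 K

(t − 60)^(-0.1332) = 215/329.7 = 0.65211.
t − 60 = 0.65211^(1/-0.1332) = 0.65211^(-7.508) = 24.774, so t = 84.774.
T = 100·t = 8477 K → 8400 K to the nearest 200 K.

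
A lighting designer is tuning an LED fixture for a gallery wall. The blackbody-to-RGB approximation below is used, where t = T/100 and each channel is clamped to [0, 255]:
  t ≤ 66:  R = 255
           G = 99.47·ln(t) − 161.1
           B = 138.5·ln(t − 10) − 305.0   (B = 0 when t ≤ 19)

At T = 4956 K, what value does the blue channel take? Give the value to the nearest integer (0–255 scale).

t = 4956/100 = 49.56; the t ≤ 66 branch applies.
B = 138.5·ln(49.56 − 10) − 305.0 = 138.5·ln 39.56 − 305.0 = 138.5·3.6778 − 305.0 = 204.378.
Rounded: 204.

204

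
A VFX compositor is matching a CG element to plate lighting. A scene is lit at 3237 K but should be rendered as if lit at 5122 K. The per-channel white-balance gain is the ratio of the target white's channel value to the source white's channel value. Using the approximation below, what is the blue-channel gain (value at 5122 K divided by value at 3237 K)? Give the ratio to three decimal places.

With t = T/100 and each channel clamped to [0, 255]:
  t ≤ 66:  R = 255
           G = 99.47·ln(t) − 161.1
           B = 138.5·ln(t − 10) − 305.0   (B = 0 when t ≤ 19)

1.675

At 3237 K (t = 32.37):
  B = 138.5·ln(32.37 − 10) − 305.0 = 138.5·ln 22.37 − 305.0 = 138.5·3.1077 − 305.0 = 125.419.
At 5122 K (t = 51.22):
  B = 138.5·ln(51.22 − 10) − 305.0 = 138.5·ln 41.22 − 305.0 = 138.5·3.7189 − 305.0 = 210.071.
Gain = 210.071 / 125.419 = 1.6749 → 1.675.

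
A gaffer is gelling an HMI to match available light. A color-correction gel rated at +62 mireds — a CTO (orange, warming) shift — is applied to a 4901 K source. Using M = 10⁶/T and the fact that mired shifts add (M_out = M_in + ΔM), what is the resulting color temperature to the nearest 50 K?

3750 K

M_in = 10⁶/4901 = 204.04 mireds.
M_out = 204.04 + (+62) = 266.04 mireds.
T_out = 10⁶/266.04 = 3758.8 K → 3750 K.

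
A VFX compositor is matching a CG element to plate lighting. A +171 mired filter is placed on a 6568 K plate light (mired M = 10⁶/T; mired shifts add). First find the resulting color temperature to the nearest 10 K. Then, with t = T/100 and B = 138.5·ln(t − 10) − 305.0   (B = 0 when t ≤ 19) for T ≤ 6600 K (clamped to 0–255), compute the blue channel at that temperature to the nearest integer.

116

M_in = 10⁶/6568 = 152.25; M_out = 152.25 + (+171) = 323.25.
T_out = 10⁶/323.25 = 3093.5 K → 3090 K; t = 30.9.
B = 138.5·ln(30.9 − 10) − 305.0 = 138.5·ln 20.9 − 305.0 = 138.5·3.0397 − 305.0 = 116.005.
Rounded: 116.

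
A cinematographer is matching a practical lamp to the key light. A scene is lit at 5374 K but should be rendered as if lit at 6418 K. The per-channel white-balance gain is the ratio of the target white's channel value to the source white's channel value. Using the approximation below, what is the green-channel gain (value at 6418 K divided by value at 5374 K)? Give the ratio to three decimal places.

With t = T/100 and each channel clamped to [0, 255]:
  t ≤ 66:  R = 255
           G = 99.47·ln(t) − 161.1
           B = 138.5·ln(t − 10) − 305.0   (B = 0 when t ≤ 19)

At 5374 K (t = 53.74):
  G = 99.47·ln 53.74 − 161.1 = 99.47·3.9842 − 161.1 = 235.204.
At 6418 K (t = 64.18):
  G = 99.47·ln 64.18 − 161.1 = 99.47·4.1617 − 161.1 = 252.863.
Gain = 252.863 / 235.204 = 1.0751 → 1.075.

1.075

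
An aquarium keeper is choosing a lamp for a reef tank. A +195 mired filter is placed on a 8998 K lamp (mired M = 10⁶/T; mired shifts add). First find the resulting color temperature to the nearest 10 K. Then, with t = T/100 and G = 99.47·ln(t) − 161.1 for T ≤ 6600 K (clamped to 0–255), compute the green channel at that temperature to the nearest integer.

M_in = 10⁶/8998 = 111.14; M_out = 111.14 + (+195) = 306.14.
T_out = 10⁶/306.14 = 3266.5 K → 3270 K; t = 32.7.
G = 99.47·ln 32.7 − 161.1 = 99.47·3.4874 − 161.1 = 185.789.
Rounded: 186.

186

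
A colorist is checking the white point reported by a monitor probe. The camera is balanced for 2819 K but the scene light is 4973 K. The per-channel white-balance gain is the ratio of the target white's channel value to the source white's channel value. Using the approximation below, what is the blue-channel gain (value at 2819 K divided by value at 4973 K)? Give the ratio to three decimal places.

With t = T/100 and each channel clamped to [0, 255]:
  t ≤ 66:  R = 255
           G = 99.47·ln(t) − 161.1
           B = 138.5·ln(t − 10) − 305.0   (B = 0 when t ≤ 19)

At 4973 K (t = 49.73):
  B = 138.5·ln(49.73 − 10) − 305.0 = 138.5·ln 39.73 − 305.0 = 138.5·3.6821 − 305.0 = 204.972.
At 2819 K (t = 28.19):
  B = 138.5·ln(28.19 − 10) − 305.0 = 138.5·ln 18.19 − 305.0 = 138.5·2.9009 − 305.0 = 96.771.
Gain = 96.771 / 204.972 = 0.4721 → 0.472.

0.472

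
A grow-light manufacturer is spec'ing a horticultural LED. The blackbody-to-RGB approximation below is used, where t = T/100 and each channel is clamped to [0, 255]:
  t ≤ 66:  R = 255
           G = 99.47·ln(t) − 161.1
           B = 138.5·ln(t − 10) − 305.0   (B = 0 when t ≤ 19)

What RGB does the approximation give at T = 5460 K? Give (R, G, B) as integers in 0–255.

t = 5460/100 = 54.6; the t ≤ 66 branch applies.
R = 255 by definition for t ≤ 66.
G = 99.47·ln 54.6 − 161.1 = 99.47·4.0000 − 161.1 = 236.783.
B = 138.5·ln(54.6 − 10) − 305.0 = 138.5·ln 44.6 − 305.0 = 138.5·3.7977 − 305.0 = 220.986.
Rounded: (255, 237, 221).

(255, 237, 221)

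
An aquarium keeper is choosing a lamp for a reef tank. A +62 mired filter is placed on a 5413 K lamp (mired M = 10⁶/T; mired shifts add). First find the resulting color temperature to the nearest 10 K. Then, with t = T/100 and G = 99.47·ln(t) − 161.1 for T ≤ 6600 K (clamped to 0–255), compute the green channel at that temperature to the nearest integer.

207

M_in = 10⁶/5413 = 184.74; M_out = 184.74 + (+62) = 246.74.
T_out = 10⁶/246.74 = 4052.8 K → 4050 K; t = 40.5.
G = 99.47·ln 40.5 − 161.1 = 99.47·3.7013 − 161.1 = 207.069.
Rounded: 207.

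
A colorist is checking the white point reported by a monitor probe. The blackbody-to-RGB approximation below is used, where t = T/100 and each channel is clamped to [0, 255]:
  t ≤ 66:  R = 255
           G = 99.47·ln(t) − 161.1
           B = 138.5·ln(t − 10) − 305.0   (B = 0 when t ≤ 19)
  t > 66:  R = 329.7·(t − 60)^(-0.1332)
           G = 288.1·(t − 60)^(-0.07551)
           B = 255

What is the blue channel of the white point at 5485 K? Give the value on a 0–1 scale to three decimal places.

0.870

t = 5485/100 = 54.85; the t ≤ 66 branch applies.
B = 138.5·ln(54.85 − 10) − 305.0 = 138.5·ln 44.85 − 305.0 = 138.5·3.8033 − 305.0 = 221.760.
On a 0–1 scale: 221.760/255 = 0.8696 → 0.870.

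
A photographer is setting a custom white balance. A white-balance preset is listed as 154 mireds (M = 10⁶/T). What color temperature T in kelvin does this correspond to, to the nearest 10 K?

6490 K

T = 10⁶ / 154 = 6493.51 K → 6490 K.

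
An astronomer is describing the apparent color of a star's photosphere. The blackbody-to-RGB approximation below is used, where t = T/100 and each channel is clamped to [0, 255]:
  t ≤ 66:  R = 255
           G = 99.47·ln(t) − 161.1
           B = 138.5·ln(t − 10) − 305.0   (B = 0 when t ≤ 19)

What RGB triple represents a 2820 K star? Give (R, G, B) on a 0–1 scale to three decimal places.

t = 2820/100 = 28.2; the t ≤ 66 branch applies.
R = 255 by definition for t ≤ 66.
G = 99.47·ln 28.2 − 161.1 = 99.47·3.3393 − 161.1 = 171.062.
B = 138.5·ln(28.2 − 10) − 305.0 = 138.5·ln 18.2 − 305.0 = 138.5·2.9014 − 305.0 = 96.847.
Dividing each by 255: (1.0000, 0.6708, 0.3798) → (1.000, 0.671, 0.380).

(1.000, 0.671, 0.380)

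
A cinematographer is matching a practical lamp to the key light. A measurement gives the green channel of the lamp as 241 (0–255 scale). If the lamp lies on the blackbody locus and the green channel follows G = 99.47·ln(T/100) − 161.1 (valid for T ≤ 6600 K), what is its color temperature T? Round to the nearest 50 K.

ln t = (241 + 161.1) / 99.47 = 4.0424.
t = e^4.0424 = 56.964.
T = 100·t = 5696 K → 5700 K to the nearest 50 K.

5700 K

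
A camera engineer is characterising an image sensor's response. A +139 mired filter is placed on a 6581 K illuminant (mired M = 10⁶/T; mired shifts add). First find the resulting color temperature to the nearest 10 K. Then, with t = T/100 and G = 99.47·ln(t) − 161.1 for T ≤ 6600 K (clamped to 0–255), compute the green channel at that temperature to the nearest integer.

191

M_in = 10⁶/6581 = 151.95; M_out = 151.95 + (+139) = 290.95.
T_out = 10⁶/290.95 = 3437.0 K → 3440 K; t = 34.4.
G = 99.47·ln 34.4 − 161.1 = 99.47·3.5381 − 161.1 = 190.830.
Rounded: 191.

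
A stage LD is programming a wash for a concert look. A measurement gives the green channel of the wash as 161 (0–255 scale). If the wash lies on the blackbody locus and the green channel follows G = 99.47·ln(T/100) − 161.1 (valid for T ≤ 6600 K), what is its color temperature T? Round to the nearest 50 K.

2550 K

ln t = (161 + 161.1) / 99.47 = 3.2382.
t = e^3.2382 = 25.487.
T = 100·t = 2549 K → 2550 K to the nearest 50 K.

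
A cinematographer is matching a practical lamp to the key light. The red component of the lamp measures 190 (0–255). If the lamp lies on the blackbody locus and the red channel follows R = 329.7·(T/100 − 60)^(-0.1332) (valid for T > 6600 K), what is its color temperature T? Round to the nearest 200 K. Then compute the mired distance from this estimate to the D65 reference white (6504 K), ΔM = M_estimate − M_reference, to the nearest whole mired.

-72 mireds

(t − 60)^(-0.1332) = 190/329.7 = 0.57628.
t − 60 = 0.57628^(1/-0.1332) = 0.57628^(-7.508) = 62.667, so t = 122.667.
T = 100·t = 12267 K → 12200 K to the nearest 200 K.
M_estimate = 10⁶/12200 = 81.97; M_reference = 10⁶/6504 = 153.75.
ΔM = 81.97 − 153.75 = -71.78 → -72 mireds.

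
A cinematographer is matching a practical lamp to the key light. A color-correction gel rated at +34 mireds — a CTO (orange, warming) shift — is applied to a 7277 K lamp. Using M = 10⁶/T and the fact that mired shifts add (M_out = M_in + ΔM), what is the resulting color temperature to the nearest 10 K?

M_in = 10⁶/7277 = 137.42 mireds.
M_out = 137.42 + (+34) = 171.42 mireds.
T_out = 10⁶/171.42 = 5833.6 K → 5830 K.

5830 K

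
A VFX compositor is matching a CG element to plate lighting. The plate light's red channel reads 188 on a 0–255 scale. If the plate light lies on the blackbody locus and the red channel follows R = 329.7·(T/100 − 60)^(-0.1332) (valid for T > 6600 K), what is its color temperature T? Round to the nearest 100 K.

12800 K

(t − 60)^(-0.1332) = 188/329.7 = 0.57022.
t − 60 = 0.57022^(1/-0.1332) = 0.57022^(-7.508) = 67.848, so t = 127.848.
T = 100·t = 12785 K → 12800 K to the nearest 100 K.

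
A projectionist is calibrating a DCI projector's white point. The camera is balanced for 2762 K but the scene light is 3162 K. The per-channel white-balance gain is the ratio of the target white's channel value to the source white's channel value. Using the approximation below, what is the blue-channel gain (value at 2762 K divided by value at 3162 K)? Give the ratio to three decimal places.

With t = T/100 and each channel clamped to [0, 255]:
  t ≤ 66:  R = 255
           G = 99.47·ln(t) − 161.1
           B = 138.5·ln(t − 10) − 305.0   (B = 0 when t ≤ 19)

0.765

At 3162 K (t = 31.62):
  B = 138.5·ln(31.62 − 10) − 305.0 = 138.5·ln 21.62 − 305.0 = 138.5·3.0736 − 305.0 = 120.696.
At 2762 K (t = 27.62):
  B = 138.5·ln(27.62 − 10) − 305.0 = 138.5·ln 17.62 − 305.0 = 138.5·2.8690 − 305.0 = 92.361.
Gain = 92.361 / 120.696 = 0.7652 → 0.765.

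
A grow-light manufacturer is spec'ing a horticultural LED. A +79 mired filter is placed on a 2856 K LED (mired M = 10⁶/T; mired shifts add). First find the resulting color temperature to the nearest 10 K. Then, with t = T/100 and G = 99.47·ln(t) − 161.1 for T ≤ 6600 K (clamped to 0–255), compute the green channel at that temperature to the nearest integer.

M_in = 10⁶/2856 = 350.14; M_out = 350.14 + (+79) = 429.14.
T_out = 10⁶/429.14 = 2330.2 K → 2330 K; t = 23.3.
G = 99.47·ln 23.3 − 161.1 = 99.47·3.1485 − 161.1 = 152.077.
Rounded: 152.

152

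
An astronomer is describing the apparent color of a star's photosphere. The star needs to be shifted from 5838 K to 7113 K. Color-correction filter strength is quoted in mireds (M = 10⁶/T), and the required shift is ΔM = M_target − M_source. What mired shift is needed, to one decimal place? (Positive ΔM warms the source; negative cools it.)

-30.7 mireds

M_source = 10⁶/5838 = 171.292; M_target = 10⁶/7113 = 140.588.
ΔM = 140.588 − 171.292 = -30.704 → -30.7 mireds, a cooling shift.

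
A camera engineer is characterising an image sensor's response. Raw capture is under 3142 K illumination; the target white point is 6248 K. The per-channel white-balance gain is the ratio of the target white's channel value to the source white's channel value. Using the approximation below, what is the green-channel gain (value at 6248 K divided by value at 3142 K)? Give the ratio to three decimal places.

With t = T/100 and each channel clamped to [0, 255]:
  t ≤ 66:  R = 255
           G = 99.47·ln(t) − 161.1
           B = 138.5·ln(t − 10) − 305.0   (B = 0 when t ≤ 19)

1.376

At 3142 K (t = 31.42):
  G = 99.47·ln 31.42 − 161.1 = 99.47·3.4474 − 161.1 = 181.817.
At 6248 K (t = 62.48):
  G = 99.47·ln 62.48 − 161.1 = 99.47·4.1348 − 161.1 = 250.193.
Gain = 250.193 / 181.817 = 1.3761 → 1.376.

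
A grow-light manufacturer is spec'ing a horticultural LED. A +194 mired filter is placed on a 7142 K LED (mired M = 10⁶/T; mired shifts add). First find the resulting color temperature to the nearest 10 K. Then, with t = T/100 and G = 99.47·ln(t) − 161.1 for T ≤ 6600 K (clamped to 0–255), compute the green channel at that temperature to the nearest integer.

M_in = 10⁶/7142 = 140.02; M_out = 140.02 + (+194) = 334.02.
T_out = 10⁶/334.02 = 2993.9 K → 2990 K; t = 29.9.
G = 99.47·ln 29.9 − 161.1 = 99.47·3.3979 − 161.1 = 176.885.
Rounded: 177.

177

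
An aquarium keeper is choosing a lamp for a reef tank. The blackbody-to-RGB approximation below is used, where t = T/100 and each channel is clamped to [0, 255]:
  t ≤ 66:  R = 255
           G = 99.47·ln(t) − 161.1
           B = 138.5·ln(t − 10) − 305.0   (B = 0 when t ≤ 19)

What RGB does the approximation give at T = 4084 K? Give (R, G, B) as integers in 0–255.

t = 4084/100 = 40.84; the t ≤ 66 branch applies.
R = 255 by definition for t ≤ 66.
G = 99.47·ln 40.84 − 161.1 = 99.47·3.7097 − 161.1 = 207.900.
B = 138.5·ln(40.84 − 10) − 305.0 = 138.5·ln 30.84 − 305.0 = 138.5·3.4288 − 305.0 = 169.891.
Rounded: (255, 208, 170).

(255, 208, 170)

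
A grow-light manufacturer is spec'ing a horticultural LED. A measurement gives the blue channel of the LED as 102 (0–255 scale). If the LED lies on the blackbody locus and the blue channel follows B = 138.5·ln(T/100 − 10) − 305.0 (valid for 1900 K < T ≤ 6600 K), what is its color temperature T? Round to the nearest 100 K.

ln(t − 10) = (102 + 305.0) / 138.5 = 2.9386.
t − 10 = e^2.9386 = 18.890, so t = 28.890.
T = 100·t = 2889 K → 2900 K to the nearest 100 K.

2900 K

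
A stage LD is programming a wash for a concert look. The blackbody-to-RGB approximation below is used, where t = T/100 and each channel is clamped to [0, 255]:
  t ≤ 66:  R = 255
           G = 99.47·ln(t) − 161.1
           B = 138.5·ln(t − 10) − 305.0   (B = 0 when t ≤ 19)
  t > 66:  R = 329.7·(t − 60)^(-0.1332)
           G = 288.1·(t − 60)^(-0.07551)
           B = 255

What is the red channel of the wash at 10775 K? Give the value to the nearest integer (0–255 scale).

197

t = 10775/100 = 107.75; the t > 66 branch applies.
R = 329.7·(107.75 − 60)^(-0.1332) = 329.7·47.75^(-0.1332) = 329.7·0.59753 = 197.006.
Rounded: 197.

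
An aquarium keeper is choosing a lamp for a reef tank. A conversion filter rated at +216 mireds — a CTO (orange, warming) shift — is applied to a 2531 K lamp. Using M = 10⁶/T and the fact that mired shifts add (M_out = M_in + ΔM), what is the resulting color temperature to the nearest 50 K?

1650 K

M_in = 10⁶/2531 = 395.10 mireds.
M_out = 395.10 + (+216) = 611.10 mireds.
T_out = 10⁶/611.10 = 1636.4 K → 1650 K.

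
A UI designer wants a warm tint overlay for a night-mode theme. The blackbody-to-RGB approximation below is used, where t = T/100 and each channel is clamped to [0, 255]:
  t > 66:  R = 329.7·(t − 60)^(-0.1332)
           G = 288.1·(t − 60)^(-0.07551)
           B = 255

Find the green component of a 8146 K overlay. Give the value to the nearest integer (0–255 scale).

t = 8146/100 = 81.46; the t > 66 branch applies.
G = 288.1·(81.46 − 60)^(-0.07551) = 288.1·21.46^(-0.07551) = 288.1·0.79332 = 228.556.
Rounded: 229.

229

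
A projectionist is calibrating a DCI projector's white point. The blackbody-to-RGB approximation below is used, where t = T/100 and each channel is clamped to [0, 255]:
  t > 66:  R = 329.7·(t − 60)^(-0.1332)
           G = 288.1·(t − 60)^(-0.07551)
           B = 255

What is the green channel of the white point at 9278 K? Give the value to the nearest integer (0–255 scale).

t = 9278/100 = 92.78; the t > 66 branch applies.
G = 288.1·(92.78 − 60)^(-0.07551) = 288.1·32.78^(-0.07551) = 288.1·0.76835 = 221.360.
Rounded: 221.

221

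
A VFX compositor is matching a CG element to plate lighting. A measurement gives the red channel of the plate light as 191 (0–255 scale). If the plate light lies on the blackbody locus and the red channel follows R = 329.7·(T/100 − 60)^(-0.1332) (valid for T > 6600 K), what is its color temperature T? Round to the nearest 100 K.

(t − 60)^(-0.1332) = 191/329.7 = 0.57931.
t − 60 = 0.57931^(1/-0.1332) = 0.57931^(-7.508) = 60.245, so t = 120.245.
T = 100·t = 12025 K → 12000 K to the nearest 100 K.

12000 K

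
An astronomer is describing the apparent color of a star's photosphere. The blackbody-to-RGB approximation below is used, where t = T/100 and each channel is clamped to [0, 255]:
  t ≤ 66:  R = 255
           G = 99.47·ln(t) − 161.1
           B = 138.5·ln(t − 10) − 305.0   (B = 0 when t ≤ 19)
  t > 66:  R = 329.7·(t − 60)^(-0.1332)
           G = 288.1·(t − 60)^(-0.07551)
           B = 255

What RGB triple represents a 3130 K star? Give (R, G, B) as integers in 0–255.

t = 3130/100 = 31.3; the t ≤ 66 branch applies.
R = 255 by definition for t ≤ 66.
G = 99.47·ln 31.3 − 161.1 = 99.47·3.4436 − 161.1 = 181.437.
B = 138.5·ln(31.3 − 10) − 305.0 = 138.5·ln 21.3 − 305.0 = 138.5·3.0587 − 305.0 = 118.631.
Rounded: (255, 181, 119).

(255, 181, 119)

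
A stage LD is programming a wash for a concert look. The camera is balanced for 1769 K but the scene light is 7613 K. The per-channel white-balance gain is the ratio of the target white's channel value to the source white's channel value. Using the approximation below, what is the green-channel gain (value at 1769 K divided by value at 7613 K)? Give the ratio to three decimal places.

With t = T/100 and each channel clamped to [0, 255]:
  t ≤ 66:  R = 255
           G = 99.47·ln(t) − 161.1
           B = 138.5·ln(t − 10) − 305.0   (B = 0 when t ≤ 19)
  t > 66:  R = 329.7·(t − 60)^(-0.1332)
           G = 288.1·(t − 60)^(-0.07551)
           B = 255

0.534

At 7613 K (t = 76.13):
  G = 288.1·(76.13 − 60)^(-0.07551) = 288.1·16.13^(-0.07551) = 288.1·0.81061 = 233.537.
At 1769 K (t = 17.69):
  G = 99.47·ln 17.69 − 161.1 = 99.47·2.8730 − 161.1 = 124.677.
Gain = 124.677 / 233.537 = 0.5339 → 0.534.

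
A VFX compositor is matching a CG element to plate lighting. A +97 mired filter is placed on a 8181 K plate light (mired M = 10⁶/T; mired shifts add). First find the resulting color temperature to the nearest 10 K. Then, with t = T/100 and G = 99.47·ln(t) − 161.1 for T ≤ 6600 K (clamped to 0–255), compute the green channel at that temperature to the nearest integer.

M_in = 10⁶/8181 = 122.23; M_out = 122.23 + (+97) = 219.23.
T_out = 10⁶/219.23 = 4561.3 K → 4560 K; t = 45.6.
G = 99.47·ln 45.6 − 161.1 = 99.47·3.8199 − 161.1 = 218.866.
Rounded: 219.

219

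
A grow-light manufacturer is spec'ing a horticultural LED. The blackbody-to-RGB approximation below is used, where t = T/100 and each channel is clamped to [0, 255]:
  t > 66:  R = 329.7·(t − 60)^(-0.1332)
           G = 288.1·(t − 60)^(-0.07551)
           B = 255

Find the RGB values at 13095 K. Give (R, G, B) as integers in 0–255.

t = 13095/100 = 130.95; the t > 66 branch applies.
R = 329.7·(130.95 − 60)^(-0.1332) = 329.7·70.95^(-0.1332) = 329.7·0.56683 = 186.884.
G = 288.1·(130.95 − 60)^(-0.07551) = 288.1·70.95^(-0.07551) = 288.1·0.72483 = 208.823.
B = 255 by definition for t > 66.
Rounded: (187, 209, 255).

(187, 209, 255)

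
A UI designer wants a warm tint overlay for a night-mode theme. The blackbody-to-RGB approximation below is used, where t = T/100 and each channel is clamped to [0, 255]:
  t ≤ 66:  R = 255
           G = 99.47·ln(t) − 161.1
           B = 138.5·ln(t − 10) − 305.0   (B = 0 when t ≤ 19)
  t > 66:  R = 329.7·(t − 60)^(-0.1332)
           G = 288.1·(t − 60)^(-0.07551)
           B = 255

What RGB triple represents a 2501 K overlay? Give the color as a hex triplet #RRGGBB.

t = 2501/100 = 25.01; the t ≤ 66 branch applies.
R = 255 by definition for t ≤ 66.
G = 99.47·ln 25.01 − 161.1 = 99.47·3.2193 − 161.1 = 159.121.
B = 138.5·ln(25.01 − 10) − 305.0 = 138.5·ln 15.01 − 305.0 = 138.5·2.7087 − 305.0 = 70.157.
Rounded: (255, 159, 70).
In hex: #FF9F46.

#FF9F46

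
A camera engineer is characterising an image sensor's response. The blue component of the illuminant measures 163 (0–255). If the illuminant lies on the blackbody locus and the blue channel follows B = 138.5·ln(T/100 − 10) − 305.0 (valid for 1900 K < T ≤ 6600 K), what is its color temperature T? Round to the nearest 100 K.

3900 K

ln(t − 10) = (163 + 305.0) / 138.5 = 3.3791.
t − 10 = e^3.3791 = 29.343, so t = 39.343.
T = 100·t = 3934 K → 3900 K to the nearest 100 K.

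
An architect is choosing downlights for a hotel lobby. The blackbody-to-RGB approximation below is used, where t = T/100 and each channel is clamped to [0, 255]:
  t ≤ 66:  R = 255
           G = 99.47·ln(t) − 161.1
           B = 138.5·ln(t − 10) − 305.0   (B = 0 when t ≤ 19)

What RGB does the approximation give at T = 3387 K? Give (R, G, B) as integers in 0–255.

t = 3387/100 = 33.87; the t ≤ 66 branch applies.
R = 255 by definition for t ≤ 66.
G = 99.47·ln 33.87 − 161.1 = 99.47·3.5225 − 161.1 = 189.286.
B = 138.5·ln(33.87 − 10) − 305.0 = 138.5·ln 23.87 − 305.0 = 138.5·3.1726 − 305.0 = 134.408.
Rounded: (255, 189, 134).

(255, 189, 134)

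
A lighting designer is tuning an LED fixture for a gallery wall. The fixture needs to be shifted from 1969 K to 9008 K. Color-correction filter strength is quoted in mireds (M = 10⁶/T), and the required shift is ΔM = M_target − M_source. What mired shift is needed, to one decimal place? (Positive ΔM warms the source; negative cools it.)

M_source = 10⁶/1969 = 507.872; M_target = 10⁶/9008 = 111.012.
ΔM = 111.012 − 507.872 = -396.860 → -396.9 mireds, a cooling shift.

-396.9 mireds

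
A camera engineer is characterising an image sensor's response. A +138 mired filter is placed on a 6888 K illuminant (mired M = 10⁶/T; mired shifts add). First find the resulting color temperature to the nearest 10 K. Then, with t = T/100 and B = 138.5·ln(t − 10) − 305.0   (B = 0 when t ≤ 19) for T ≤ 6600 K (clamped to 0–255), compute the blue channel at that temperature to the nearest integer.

M_in = 10⁶/6888 = 145.18; M_out = 145.18 + (+138) = 283.18.
T_out = 10⁶/283.18 = 3531.3 K → 3530 K; t = 35.3.
B = 138.5·ln(35.3 − 10) − 305.0 = 138.5·ln 25.3 − 305.0 = 138.5·3.2308 − 305.0 = 142.466.
Rounded: 142.

142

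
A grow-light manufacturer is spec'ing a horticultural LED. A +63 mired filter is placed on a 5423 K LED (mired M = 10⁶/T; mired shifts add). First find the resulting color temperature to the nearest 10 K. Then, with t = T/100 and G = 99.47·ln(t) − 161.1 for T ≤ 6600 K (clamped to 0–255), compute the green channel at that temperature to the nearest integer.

207

M_in = 10⁶/5423 = 184.40; M_out = 184.40 + (+63) = 247.40.
T_out = 10⁶/247.40 = 4042.0 K → 4040 K; t = 40.4.
G = 99.47·ln 40.4 − 161.1 = 99.47·3.6988 − 161.1 = 206.823.
Rounded: 207.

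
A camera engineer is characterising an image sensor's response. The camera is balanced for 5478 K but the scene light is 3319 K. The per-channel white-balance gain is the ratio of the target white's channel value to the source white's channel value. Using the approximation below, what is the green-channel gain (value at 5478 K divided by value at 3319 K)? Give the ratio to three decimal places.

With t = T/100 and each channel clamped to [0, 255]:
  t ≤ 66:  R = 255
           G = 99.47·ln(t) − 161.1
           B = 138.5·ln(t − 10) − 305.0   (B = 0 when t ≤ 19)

1.266

At 3319 K (t = 33.19):
  G = 99.47·ln 33.19 − 161.1 = 99.47·3.5022 − 161.1 = 187.269.
At 5478 K (t = 54.78):
  G = 99.47·ln 54.78 − 161.1 = 99.47·4.0033 − 161.1 = 237.111.
Gain = 237.111 / 187.269 = 1.2662 → 1.266.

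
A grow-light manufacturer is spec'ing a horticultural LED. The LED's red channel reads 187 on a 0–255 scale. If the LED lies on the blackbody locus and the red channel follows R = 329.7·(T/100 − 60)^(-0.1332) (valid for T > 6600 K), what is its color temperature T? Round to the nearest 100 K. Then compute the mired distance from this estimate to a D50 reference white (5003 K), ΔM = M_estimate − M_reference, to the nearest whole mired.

(t − 60)^(-0.1332) = 187/329.7 = 0.56718.
t − 60 = 0.56718^(1/-0.1332) = 0.56718^(-7.508) = 70.620, so t = 130.620.
T = 100·t = 13062 K → 13100 K to the nearest 100 K.
M_estimate = 10⁶/13100 = 76.34; M_reference = 10⁶/5003 = 199.88.
ΔM = 76.34 − 199.88 = -123.54 → -124 mireds.

-124 mireds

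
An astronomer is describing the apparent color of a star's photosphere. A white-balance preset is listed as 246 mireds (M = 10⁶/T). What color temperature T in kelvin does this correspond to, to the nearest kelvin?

T = 10⁶ / 246 = 4065.04 K → 4065 K.

4065 K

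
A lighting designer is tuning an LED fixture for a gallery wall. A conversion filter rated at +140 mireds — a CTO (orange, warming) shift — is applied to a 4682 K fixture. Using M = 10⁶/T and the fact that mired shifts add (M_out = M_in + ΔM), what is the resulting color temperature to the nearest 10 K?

2830 K

M_in = 10⁶/4682 = 213.58 mireds.
M_out = 213.58 + (+140) = 353.58 mireds.
T_out = 10⁶/353.58 = 2828.2 K → 2830 K.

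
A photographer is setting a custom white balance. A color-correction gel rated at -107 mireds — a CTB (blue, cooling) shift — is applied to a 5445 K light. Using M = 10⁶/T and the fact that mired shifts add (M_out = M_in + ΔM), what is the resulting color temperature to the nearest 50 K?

M_in = 10⁶/5445 = 183.65 mireds.
M_out = 183.65 + (-107) = 76.65 mireds.
T_out = 10⁶/76.65 = 13045.5 K → 13050 K.

13050 K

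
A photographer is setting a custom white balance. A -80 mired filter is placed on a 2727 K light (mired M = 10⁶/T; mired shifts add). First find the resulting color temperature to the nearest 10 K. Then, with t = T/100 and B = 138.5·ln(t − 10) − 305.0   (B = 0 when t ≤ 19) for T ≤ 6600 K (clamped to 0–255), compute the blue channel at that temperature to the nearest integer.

140

M_in = 10⁶/2727 = 366.70; M_out = 366.70 + (-80) = 286.70.
T_out = 10⁶/286.70 = 3487.9 K → 3490 K; t = 34.9.
B = 138.5·ln(34.9 − 10) − 305.0 = 138.5·ln 24.9 − 305.0 = 138.5·3.2149 − 305.0 = 140.259.
Rounded: 140.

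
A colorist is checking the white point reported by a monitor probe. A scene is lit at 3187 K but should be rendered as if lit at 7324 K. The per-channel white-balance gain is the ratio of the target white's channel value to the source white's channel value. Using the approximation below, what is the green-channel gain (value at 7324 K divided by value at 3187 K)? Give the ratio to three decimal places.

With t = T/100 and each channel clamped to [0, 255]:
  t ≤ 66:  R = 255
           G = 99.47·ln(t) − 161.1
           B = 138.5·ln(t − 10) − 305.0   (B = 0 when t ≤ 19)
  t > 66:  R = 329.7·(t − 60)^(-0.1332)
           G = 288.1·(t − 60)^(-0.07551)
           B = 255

At 3187 K (t = 31.87):
  G = 99.47·ln 31.87 − 161.1 = 99.47·3.4617 − 161.1 = 183.232.
At 7324 K (t = 73.24):
  G = 288.1·(73.24 − 60)^(-0.07551) = 288.1·13.24^(-0.07551) = 288.1·0.82278 = 237.044.
Gain = 237.044 / 183.232 = 1.2937 → 1.294.

1.294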